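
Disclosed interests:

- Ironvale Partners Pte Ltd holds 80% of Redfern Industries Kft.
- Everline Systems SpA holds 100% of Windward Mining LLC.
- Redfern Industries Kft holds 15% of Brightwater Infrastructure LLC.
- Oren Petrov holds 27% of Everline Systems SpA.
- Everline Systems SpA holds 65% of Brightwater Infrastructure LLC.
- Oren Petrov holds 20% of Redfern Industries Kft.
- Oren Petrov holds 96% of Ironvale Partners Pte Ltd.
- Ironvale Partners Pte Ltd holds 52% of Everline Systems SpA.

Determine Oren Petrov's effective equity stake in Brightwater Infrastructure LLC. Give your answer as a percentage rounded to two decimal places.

Oren reaches Brightwater along 4 paths.
Via Ironvale → Redfern: 96% × 80% × 15% = 11.52%.
Via Redfern: 20% × 15% = 3%.
Via Ironvale → Everline: 96% × 52% × 65% = 32.448%.
Via Everline: 27% × 65% = 17.55%.
Total: 11.52% + 3% + 32.448% + 17.55% = 64.518%.
Rounded: 64.52%.

64.52%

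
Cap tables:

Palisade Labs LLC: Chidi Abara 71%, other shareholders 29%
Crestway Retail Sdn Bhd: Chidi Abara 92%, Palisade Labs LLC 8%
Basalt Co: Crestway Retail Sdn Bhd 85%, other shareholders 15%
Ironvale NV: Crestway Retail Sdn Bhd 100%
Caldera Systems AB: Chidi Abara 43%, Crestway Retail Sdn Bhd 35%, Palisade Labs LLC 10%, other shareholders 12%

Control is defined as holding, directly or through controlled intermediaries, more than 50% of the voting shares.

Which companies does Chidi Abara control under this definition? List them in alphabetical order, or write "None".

Chidi holds 71% of Palisade, so Chidi controls Palisade.
Chidi and Palisade together hold 92% + 8% = 100% of Crestway, so Chidi controls Crestway.
Crestway holds 85% of Basalt, so Chidi controls Basalt.
Crestway holds 100% of Ironvale, so Chidi controls Ironvale.
Chidi and Crestway and Palisade together hold 43% + 35% + 10% = 88% of Caldera, so Chidi controls Caldera.

Basalt Co, Caldera Systems AB, Crestway Retail Sdn Bhd, Ironvale NV, Palisade Labs LLC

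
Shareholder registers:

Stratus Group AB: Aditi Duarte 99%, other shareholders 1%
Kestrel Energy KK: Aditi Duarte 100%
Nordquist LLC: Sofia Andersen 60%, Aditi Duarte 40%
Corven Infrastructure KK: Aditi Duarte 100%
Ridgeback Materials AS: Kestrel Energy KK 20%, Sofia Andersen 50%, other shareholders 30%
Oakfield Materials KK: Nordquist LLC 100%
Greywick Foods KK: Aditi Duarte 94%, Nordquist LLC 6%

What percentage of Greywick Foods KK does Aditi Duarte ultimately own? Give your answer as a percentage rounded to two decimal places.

Aditi reaches Greywick along 2 paths.
Direct stake: 94% = 94%.
Via Nordquist: 40% × 6% = 2.4%.
Total: 94% + 2.4% = 96.4%.
Rounded: 96.40%.

96.40%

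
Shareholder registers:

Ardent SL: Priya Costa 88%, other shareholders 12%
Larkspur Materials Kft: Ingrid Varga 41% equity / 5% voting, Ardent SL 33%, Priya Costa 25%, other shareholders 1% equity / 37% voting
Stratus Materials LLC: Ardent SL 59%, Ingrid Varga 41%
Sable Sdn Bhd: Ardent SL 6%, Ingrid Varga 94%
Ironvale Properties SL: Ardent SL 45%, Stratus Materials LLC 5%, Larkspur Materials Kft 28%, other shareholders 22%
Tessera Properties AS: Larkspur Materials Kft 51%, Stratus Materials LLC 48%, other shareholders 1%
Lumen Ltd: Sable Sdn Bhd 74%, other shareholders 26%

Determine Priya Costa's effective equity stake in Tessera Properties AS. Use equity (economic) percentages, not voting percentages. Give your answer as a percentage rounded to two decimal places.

52.48%

Priya reaches Tessera along 3 paths.
Via Ardent → Larkspur: 88% × 33% × 51% = 14.8104%.
Via Larkspur: 25% × 51% = 12.75%.
Via Ardent → Stratus: 88% × 59% × 48% = 24.9216%.
Total: 14.8104% + 12.75% + 24.9216% = 52.482%.
Rounded: 52.48%.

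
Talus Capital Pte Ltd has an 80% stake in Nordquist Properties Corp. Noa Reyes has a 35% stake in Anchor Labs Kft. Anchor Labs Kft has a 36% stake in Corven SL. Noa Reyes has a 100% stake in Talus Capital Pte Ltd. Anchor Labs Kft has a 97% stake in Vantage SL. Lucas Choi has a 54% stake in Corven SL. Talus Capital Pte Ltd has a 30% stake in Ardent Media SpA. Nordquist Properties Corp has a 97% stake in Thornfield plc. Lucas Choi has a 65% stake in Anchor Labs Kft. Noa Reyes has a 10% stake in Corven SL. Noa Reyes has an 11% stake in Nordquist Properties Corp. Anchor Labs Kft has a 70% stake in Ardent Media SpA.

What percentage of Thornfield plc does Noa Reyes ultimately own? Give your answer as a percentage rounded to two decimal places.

88.27%

Noa reaches Thornfield along 2 paths.
Via Talus → Nordquist: 100% × 80% × 97% = 77.6%.
Via Nordquist: 11% × 97% = 10.67%.
Total: 77.6% + 10.67% = 88.27%.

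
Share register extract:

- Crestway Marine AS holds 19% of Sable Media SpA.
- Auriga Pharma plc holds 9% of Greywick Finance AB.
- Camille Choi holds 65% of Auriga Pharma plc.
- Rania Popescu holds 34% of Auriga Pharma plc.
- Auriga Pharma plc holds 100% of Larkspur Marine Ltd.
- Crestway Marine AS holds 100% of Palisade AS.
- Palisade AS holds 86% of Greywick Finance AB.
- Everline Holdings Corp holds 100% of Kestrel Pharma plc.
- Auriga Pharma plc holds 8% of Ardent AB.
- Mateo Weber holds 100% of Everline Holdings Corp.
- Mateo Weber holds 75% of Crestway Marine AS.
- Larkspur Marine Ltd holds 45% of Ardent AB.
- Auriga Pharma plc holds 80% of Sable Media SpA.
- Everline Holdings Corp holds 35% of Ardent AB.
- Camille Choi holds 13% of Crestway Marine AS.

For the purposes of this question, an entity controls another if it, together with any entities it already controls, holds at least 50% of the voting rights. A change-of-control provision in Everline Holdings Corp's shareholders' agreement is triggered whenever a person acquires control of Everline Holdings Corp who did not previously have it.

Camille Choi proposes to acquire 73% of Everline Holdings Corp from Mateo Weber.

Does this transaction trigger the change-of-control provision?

The purchase adds only to Camille's holdings (Mateo's stake shrinks), so Camille is the only person who could newly come to control Everline.
Camille holds 65% of Auriga, so Camille controls Auriga.
Auriga holds 100% of Larkspur, so Camille controls Larkspur.
Auriga and Larkspur together hold 8% + 45% = 53% of Ardent, so Camille controls Ardent.
Auriga holds 80% of Sable, so Camille controls Sable.
Neither Camille nor any entity Camille controls holds any voting interest in Everline.
So before the transaction, Camille does not control Everline.
After the purchase, Camille holds 73% of Everline directly, and Mateo's stake falls to 27%.
Camille holds 73% of Everline, so Camille controls Everline.
Camille did not control Everline before and does after, so the clause is triggered.

Yes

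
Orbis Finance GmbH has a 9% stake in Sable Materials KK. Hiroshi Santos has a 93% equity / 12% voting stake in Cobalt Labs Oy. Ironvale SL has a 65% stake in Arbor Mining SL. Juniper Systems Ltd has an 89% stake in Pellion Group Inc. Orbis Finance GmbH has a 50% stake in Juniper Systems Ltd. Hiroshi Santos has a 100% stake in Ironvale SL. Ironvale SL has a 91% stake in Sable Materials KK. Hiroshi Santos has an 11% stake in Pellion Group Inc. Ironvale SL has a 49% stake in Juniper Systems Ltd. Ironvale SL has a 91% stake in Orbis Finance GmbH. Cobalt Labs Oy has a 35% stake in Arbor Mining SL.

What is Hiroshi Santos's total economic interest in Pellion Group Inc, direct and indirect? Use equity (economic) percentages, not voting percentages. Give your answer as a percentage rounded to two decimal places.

95.11%

Hiroshi reaches Pellion along 3 paths.
Direct stake: 11% = 11%.
Via Ironvale → Juniper: 100% × 49% × 89% = 43.61%.
Via Ironvale → Orbis → Juniper: 100% × 91% × 50% × 89% = 40.495%.
Total: 11% + 43.61% + 40.495% = 95.105%.
Rounded: 95.11%.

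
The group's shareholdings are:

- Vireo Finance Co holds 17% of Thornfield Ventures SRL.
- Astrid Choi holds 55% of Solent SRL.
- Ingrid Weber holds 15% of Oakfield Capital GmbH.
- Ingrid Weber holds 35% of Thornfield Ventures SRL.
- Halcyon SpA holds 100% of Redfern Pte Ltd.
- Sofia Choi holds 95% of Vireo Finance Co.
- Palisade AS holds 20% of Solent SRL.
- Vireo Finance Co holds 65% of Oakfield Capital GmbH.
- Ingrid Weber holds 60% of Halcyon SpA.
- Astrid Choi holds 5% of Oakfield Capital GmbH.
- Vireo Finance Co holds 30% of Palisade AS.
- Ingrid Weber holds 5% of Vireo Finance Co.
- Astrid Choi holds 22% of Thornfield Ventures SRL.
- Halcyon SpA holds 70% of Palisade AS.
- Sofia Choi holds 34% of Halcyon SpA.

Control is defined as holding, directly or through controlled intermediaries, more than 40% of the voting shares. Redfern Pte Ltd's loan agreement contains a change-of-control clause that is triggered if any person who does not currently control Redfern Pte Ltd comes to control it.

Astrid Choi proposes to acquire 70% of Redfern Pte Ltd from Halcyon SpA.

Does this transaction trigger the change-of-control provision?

Yes

The purchase adds only to Astrid's holdings (Halcyon's stake shrinks), so Astrid is the only person who could newly come to control Redfern.
Astrid holds 55% of Solent, so Astrid controls Solent.
Neither Astrid nor any entity Astrid controls holds any voting interest in Redfern.
So before the transaction, Astrid does not control Redfern.
After the purchase, Astrid holds 70% of Redfern directly, and Halcyon's stake falls to 30%.
Astrid holds 70% of Redfern, so Astrid controls Redfern.
Astrid did not control Redfern before and does after, so the clause is triggered.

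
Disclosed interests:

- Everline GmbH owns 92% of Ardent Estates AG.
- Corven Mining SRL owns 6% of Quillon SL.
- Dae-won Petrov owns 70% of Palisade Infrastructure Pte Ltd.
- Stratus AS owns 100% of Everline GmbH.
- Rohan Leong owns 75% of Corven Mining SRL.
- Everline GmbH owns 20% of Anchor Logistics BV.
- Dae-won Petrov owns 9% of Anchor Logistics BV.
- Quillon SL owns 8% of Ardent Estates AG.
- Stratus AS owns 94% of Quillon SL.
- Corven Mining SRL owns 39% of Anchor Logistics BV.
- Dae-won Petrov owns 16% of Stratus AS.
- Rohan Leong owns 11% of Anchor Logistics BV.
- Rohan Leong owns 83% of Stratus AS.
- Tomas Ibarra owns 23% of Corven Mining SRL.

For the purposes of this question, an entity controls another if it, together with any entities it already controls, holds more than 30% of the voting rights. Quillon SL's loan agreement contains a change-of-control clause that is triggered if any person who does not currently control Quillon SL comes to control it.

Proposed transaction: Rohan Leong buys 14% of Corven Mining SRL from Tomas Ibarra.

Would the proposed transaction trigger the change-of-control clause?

No

The purchase adds only to Rohan's holdings (Tomas's stake shrinks), so Rohan is the only person who could newly come to control Quillon.
Rohan holds 83% of Stratus, so Rohan controls Stratus.
Rohan holds 75% of Corven, so Rohan controls Corven.
Corven and Stratus together hold 6% + 94% = 100% of Quillon, so Rohan controls Quillon.
So Rohan already controls Quillon before the transaction.
After the purchase, Rohan's direct stake in Corven rises to 75% + 14% = 89%, and Tomas's stake falls to 9%.
Rohan controlled Quillon already, so this is not a new person acquiring control; every other person's position is unchanged or reduced.
No new person acquires control, so the clause is not triggered.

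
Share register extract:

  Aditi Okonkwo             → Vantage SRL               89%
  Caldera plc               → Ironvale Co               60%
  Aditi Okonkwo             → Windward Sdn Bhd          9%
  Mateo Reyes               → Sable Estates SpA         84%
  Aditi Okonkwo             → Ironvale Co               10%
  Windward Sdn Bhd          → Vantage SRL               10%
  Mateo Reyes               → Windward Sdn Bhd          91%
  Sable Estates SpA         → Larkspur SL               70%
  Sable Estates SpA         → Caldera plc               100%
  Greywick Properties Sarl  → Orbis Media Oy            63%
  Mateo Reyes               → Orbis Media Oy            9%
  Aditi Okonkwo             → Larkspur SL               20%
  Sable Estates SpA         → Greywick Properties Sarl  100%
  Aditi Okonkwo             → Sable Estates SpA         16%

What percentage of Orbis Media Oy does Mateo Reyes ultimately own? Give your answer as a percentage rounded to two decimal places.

61.92%

Mateo reaches Orbis along 2 paths.
Direct stake: 9% = 9%.
Via Sable → Greywick: 84% × 100% × 63% = 52.92%.
Total: 9% + 52.92% = 61.92%.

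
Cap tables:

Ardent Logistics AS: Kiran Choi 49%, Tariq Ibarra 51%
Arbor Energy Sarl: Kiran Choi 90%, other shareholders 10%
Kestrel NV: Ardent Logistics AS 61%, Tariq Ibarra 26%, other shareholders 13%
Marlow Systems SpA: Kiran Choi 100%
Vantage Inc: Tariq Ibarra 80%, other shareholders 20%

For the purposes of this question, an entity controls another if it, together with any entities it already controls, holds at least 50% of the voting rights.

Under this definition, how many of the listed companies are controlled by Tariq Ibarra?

Tariq holds 51% of Ardent, so Tariq controls Ardent.
Ardent and Tariq together hold 61% + 26% = 87% of Kestrel, so Tariq controls Kestrel.
Tariq holds 80% of Vantage, so Tariq controls Vantage.
No other company's threshold is met.
Tariq controls 3 companies.

3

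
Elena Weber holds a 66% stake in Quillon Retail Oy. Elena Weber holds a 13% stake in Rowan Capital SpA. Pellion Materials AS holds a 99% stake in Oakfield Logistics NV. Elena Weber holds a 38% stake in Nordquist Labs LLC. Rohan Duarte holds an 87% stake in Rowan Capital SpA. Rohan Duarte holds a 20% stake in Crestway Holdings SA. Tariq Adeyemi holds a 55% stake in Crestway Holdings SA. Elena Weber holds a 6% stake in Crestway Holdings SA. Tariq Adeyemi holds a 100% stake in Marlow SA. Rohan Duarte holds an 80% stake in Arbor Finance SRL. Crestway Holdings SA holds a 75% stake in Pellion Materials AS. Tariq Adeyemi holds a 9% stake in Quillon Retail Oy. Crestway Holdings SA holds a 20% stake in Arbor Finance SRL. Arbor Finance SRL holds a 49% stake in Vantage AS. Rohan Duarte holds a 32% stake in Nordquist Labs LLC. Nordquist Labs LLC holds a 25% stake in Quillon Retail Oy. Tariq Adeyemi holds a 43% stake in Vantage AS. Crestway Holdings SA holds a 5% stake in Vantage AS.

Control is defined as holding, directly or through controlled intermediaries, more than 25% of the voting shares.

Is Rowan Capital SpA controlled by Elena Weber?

No

Elena holds 38% of Nordquist, so Elena controls Nordquist.
Elena and Nordquist together hold 66% + 25% = 91% of Quillon, so Elena controls Quillon.
In Rowan, Elena's side holds only 13%, not > 25%.
So Elena does not control Rowan.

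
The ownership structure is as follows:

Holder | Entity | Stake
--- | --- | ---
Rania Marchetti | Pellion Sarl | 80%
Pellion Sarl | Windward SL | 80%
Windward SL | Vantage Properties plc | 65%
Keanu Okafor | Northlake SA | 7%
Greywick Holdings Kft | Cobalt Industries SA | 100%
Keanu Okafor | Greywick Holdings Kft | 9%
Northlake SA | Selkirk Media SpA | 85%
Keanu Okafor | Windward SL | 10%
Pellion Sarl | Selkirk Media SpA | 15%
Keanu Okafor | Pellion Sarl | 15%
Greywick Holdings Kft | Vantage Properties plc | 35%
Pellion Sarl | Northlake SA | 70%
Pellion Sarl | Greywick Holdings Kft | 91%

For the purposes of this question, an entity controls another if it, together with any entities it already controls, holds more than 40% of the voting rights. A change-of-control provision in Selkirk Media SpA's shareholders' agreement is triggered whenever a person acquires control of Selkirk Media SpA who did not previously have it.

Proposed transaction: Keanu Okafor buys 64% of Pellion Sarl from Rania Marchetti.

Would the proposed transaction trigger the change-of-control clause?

Yes

The purchase adds only to Keanu's holdings (Rania's stake shrinks), so Keanu is the only person who could newly come to control Selkirk.
Keanu's largest direct stake is 15% in Pellion, which does not meet the threshold, so Keanu controls no company.
Neither Keanu nor any entity Keanu controls holds any voting interest in Selkirk.
So before the transaction, Keanu does not control Selkirk.
After the purchase, Keanu's direct stake in Pellion rises to 15% + 64% = 79%, and Rania's stake falls to 16%.
Keanu holds 79% of Pellion, so Keanu controls Pellion.
Pellion and Keanu together hold 70% + 7% = 77% of Northlake, so Keanu controls Northlake.
Pellion and Northlake together hold 15% + 85% = 100% of Selkirk, so Keanu controls Selkirk.
Keanu did not control Selkirk before and does after, so the clause is triggered.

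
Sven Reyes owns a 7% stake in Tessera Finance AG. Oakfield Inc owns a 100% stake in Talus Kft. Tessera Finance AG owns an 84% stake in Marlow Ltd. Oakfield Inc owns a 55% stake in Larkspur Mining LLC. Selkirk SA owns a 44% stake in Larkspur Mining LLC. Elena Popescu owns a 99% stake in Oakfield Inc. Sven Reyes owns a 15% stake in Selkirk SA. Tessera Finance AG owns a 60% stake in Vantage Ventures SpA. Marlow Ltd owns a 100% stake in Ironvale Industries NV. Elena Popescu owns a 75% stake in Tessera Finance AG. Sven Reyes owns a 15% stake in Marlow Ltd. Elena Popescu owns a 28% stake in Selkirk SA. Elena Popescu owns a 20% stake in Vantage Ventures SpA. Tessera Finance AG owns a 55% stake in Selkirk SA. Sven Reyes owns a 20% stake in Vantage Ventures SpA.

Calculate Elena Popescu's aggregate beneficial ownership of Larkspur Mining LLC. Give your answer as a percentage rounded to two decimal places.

Elena reaches Larkspur along 3 paths.
Via Tessera → Selkirk: 75% × 55% × 44% = 18.15%.
Via Selkirk: 28% × 44% = 12.32%.
Via Oakfield: 99% × 55% = 54.45%.
Total: 18.15% + 12.32% + 54.45% = 84.92%.

84.92%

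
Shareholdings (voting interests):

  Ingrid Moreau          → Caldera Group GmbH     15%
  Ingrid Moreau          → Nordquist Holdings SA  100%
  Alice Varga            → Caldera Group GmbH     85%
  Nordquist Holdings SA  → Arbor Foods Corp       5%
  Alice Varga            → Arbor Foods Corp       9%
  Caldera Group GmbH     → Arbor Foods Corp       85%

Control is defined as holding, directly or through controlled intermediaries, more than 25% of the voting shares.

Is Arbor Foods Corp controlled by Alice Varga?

Yes

Alice holds 85% of Caldera, so Alice controls Caldera.
Caldera and Alice together hold 85% + 9% = 94% of Arbor, so Alice controls Arbor.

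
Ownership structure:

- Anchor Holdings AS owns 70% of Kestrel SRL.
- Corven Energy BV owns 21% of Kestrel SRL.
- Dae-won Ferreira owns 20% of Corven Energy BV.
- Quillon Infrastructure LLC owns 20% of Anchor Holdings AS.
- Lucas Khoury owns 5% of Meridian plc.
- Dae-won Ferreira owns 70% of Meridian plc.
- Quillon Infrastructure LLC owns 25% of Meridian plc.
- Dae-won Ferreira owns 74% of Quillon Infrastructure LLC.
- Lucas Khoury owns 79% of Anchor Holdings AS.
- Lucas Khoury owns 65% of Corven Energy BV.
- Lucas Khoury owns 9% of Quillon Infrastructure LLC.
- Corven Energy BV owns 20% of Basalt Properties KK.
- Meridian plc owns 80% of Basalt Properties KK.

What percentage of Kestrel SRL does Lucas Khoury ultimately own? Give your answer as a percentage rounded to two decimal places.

Lucas reaches Kestrel along 3 paths.
Via Corven: 65% × 21% = 13.65%.
Via Anchor: 79% × 70% = 55.3%.
Via Quillon → Anchor: 9% × 20% × 70% = 1.26%.
Total: 13.65% + 55.3% + 1.26% = 70.21%.

70.21%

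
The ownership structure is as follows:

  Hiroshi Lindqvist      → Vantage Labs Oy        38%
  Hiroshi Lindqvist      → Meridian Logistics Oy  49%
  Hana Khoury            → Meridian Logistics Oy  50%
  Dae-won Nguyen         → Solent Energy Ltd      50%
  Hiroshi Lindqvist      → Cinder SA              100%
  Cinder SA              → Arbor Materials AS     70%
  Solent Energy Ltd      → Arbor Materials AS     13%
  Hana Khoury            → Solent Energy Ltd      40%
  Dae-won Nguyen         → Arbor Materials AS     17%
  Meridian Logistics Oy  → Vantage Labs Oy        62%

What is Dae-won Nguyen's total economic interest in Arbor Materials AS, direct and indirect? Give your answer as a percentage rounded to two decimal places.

Dae-won reaches Arbor along 2 paths.
Direct stake: 17% = 17%.
Via Solent: 50% × 13% = 6.5%.
Total: 17% + 6.5% = 23.5%.
Rounded: 23.50%.

23.50%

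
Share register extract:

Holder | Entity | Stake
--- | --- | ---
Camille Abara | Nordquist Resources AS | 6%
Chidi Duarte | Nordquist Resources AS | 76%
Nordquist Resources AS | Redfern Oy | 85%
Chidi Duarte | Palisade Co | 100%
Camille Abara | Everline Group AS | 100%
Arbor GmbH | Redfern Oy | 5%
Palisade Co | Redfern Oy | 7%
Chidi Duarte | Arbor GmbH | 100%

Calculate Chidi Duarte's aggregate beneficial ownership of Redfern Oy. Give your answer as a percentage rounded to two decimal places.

76.60%

Chidi reaches Redfern along 3 paths.
Via Palisade: 100% × 7% = 7%.
Via Nordquist: 76% × 85% = 64.6%.
Via Arbor: 100% × 5% = 5%.
Total: 7% + 64.6% + 5% = 76.6%.
Rounded: 76.60%.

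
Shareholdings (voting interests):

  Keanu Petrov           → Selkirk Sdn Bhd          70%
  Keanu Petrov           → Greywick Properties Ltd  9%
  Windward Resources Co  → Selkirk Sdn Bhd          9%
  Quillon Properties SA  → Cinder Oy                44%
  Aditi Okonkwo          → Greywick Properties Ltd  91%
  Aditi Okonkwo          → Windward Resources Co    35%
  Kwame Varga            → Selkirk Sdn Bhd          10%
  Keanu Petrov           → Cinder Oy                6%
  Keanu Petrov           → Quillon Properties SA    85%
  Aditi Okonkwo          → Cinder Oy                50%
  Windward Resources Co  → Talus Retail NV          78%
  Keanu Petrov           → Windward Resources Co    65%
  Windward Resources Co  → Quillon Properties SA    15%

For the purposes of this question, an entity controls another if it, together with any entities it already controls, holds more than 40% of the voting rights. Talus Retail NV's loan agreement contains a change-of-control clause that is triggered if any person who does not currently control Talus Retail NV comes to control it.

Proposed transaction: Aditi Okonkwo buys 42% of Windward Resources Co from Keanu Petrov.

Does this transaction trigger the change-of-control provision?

Yes

The purchase adds only to Aditi's holdings (Keanu's stake shrinks), so Aditi is the only person who could newly come to control Talus.
Aditi holds 91% of Greywick, so Aditi controls Greywick.
Aditi holds 50% of Cinder, so Aditi controls Cinder.
Neither Aditi nor any entity Aditi controls holds any voting interest in Talus.
So before the transaction, Aditi does not control Talus.
After the purchase, Aditi's direct stake in Windward rises to 35% + 42% = 77%, and Keanu's stake falls to 23%.
Aditi holds 77% of Windward, so Aditi controls Windward.
Windward holds 78% of Talus, so Aditi controls Talus.
Aditi did not control Talus before and does after, so the clause is triggered.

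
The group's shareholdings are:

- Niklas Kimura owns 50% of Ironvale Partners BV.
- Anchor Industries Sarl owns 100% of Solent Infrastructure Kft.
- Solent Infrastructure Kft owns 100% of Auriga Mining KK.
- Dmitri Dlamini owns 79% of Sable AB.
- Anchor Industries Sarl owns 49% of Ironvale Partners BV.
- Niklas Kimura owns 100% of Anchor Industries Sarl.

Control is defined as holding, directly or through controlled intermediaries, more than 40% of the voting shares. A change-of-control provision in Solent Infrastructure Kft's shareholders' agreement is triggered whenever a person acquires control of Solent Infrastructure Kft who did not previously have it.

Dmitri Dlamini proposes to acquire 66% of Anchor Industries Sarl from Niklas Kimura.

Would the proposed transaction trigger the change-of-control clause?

Yes

The purchase adds only to Dmitri's holdings (Niklas's stake shrinks), so Dmitri is the only person who could newly come to control Solent.
Dmitri holds 79% of Sable, so Dmitri controls Sable.
Neither Dmitri nor any entity Dmitri controls holds any voting interest in Solent.
So before the transaction, Dmitri does not control Solent.
After the purchase, Dmitri holds 66% of Anchor directly, and Niklas's stake falls to 34%.
Dmitri holds 66% of Anchor, so Dmitri controls Anchor.
Anchor holds 100% of Solent, so Dmitri controls Solent.
Dmitri did not control Solent before and does after, so the clause is triggered.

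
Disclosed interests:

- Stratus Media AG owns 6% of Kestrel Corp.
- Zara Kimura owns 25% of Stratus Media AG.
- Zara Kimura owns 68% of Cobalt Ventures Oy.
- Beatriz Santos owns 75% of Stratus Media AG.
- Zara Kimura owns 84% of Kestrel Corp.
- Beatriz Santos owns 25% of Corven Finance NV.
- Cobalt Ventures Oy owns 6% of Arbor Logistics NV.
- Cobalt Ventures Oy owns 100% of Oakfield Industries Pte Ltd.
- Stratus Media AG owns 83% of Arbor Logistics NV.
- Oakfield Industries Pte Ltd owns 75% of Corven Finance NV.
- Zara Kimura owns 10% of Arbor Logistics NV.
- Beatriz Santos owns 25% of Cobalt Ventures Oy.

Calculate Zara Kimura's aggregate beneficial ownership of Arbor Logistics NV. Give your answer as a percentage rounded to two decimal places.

Zara reaches Arbor along 3 paths.
Direct stake: 10% = 10%.
Via Cobalt: 68% × 6% = 4.08%.
Via Stratus: 25% × 83% = 20.75%.
Total: 10% + 4.08% + 20.75% = 34.83%.

34.83%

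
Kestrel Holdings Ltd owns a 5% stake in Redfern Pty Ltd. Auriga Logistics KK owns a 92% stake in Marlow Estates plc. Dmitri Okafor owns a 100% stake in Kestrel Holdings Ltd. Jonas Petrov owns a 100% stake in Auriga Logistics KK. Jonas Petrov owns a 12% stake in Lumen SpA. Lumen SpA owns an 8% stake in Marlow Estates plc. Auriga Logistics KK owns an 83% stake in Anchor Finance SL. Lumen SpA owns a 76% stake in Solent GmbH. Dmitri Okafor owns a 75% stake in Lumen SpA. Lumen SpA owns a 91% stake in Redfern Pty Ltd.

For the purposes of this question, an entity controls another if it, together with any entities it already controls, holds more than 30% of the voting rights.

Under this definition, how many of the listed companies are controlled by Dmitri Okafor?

Dmitri holds 75% of Lumen, so Dmitri controls Lumen.
Lumen holds 76% of Solent, so Dmitri controls Solent.
Dmitri holds 100% of Kestrel, so Dmitri controls Kestrel.
Lumen and Kestrel together hold 91% + 5% = 96% of Redfern, so Dmitri controls Redfern.
No other company's threshold is met.
Dmitri controls 4 companies.

4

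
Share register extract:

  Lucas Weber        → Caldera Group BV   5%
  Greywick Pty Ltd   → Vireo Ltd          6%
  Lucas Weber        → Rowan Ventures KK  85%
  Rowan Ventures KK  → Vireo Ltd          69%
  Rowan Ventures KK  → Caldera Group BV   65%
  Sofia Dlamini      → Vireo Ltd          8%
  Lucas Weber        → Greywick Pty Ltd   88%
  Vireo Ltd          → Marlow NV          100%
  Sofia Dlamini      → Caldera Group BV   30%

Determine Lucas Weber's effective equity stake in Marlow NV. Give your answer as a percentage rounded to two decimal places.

63.93%

Lucas reaches Marlow along 2 paths.
Via Greywick → Vireo: 88% × 6% × 100% = 5.28%.
Via Rowan → Vireo: 85% × 69% × 100% = 58.65%.
Total: 5.28% + 58.65% = 63.93%.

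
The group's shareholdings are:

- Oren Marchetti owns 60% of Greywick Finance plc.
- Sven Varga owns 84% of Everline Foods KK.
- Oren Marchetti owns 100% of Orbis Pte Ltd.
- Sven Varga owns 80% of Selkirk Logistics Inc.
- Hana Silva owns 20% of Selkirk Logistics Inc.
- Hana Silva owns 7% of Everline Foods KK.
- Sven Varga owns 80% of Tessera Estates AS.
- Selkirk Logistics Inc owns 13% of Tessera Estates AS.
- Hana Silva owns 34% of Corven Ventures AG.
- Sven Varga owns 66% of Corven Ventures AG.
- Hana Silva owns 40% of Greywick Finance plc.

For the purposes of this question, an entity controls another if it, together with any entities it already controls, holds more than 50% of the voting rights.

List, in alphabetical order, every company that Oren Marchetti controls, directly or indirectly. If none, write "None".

Greywick Finance plc, Orbis Pte Ltd

Oren holds 60% of Greywick, so Oren controls Greywick.
Oren holds 100% of Orbis, so Oren controls Orbis.
No other company's threshold is met.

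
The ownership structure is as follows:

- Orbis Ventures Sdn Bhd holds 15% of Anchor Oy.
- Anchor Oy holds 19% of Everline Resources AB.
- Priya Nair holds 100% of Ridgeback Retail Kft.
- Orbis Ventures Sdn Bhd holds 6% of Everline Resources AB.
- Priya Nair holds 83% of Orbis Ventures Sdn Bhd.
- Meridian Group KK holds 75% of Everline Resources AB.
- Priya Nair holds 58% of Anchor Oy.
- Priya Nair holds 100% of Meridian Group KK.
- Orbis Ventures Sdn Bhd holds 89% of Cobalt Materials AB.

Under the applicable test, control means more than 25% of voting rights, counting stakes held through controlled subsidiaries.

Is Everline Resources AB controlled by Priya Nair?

Yes

Priya holds 83% of Orbis, so Priya controls Orbis.
Priya and Orbis together hold 58% + 15% = 73% of Anchor, so Priya controls Anchor.
Priya holds 100% of Meridian, so Priya controls Meridian.
Anchor and Meridian and Orbis together hold 19% + 75% + 6% = 100% of Everline, so Priya controls Everline.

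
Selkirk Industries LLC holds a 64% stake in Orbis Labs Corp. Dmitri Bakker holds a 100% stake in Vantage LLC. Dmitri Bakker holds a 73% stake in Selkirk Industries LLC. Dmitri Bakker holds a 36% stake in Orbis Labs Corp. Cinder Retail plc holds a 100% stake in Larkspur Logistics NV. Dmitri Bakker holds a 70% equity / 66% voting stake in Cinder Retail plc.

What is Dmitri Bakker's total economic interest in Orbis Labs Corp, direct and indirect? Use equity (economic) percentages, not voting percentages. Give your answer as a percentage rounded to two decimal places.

82.72%

Dmitri reaches Orbis along 2 paths.
Via Selkirk: 73% × 64% = 46.72%.
Direct stake: 36% = 36%.
Total: 46.72% + 36% = 82.72%.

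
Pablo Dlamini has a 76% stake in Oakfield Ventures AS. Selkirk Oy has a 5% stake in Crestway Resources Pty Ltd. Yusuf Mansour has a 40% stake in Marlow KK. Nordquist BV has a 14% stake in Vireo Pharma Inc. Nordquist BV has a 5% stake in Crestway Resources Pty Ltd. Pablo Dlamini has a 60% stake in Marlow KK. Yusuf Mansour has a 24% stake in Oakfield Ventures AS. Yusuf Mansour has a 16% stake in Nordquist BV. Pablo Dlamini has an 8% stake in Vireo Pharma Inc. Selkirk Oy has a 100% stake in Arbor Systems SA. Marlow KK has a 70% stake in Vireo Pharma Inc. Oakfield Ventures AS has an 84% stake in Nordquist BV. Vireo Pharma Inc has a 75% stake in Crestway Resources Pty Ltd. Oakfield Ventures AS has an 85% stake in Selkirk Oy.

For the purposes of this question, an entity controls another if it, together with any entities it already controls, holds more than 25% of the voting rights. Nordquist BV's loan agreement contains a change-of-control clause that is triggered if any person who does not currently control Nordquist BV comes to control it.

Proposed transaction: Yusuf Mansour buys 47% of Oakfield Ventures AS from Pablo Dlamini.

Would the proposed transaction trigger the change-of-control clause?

The purchase adds only to Yusuf's holdings (Pablo's stake shrinks), so Yusuf is the only person who could newly come to control Nordquist.
Yusuf holds 40% of Marlow, so Yusuf controls Marlow.
Marlow holds 70% of Vireo, so Yusuf controls Vireo.
Vireo holds 75% of Crestway, so Yusuf controls Crestway.
In Nordquist, Yusuf's side holds only 16%, not > 25%.
So before the transaction, Yusuf does not control Nordquist.
After the purchase, Yusuf's direct stake in Oakfield rises to 24% + 47% = 71%, and Pablo's stake falls to 29%.
Yusuf holds 71% of Oakfield, so Yusuf controls Oakfield.
Yusuf and Oakfield together hold 16% + 84% = 100% of Nordquist, so Yusuf controls Nordquist.
Yusuf did not control Nordquist before and does after, so the clause is triggered.

Yes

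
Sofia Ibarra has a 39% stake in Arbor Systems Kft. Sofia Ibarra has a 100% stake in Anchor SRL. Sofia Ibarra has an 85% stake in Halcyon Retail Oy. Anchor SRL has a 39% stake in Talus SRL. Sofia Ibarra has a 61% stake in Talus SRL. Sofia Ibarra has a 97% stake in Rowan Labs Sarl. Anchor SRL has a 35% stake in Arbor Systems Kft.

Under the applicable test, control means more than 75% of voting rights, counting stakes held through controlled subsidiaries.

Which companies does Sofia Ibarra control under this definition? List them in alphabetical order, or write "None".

Anchor SRL, Halcyon Retail Oy, Rowan Labs Sarl, Talus SRL

Sofia holds 100% of Anchor, so Sofia controls Anchor.
Sofia and Anchor together hold 61% + 39% = 100% of Talus, so Sofia controls Talus.
Sofia holds 85% of Halcyon, so Sofia controls Halcyon.
Sofia holds 97% of Rowan, so Sofia controls Rowan.
No other company's threshold is met.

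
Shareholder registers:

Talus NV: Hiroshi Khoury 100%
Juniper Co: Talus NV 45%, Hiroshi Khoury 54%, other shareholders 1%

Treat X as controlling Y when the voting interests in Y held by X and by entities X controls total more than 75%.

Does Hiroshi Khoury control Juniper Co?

Hiroshi holds 100% of Talus, so Hiroshi controls Talus.
Talus and Hiroshi together hold 45% + 54% = 99% of Juniper, so Hiroshi controls Juniper.

Yes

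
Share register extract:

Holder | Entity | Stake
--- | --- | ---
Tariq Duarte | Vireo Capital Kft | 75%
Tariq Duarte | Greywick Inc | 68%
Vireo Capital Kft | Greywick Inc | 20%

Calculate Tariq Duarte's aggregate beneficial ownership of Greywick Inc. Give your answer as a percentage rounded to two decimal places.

Tariq reaches Greywick along 2 paths.
Direct stake: 68% = 68%.
Via Vireo: 75% × 20% = 15%.
Total: 68% + 15% = 83%.
Rounded: 83.00%.

83.00%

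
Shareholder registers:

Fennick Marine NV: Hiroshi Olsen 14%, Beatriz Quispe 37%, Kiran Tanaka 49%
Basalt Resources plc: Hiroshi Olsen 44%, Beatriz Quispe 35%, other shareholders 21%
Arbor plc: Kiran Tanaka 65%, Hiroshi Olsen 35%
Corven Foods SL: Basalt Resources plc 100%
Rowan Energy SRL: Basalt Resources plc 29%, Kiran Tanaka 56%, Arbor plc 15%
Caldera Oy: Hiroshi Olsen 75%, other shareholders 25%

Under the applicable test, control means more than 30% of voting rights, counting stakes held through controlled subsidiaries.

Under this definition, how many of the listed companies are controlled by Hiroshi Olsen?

Hiroshi holds 44% of Basalt, so Hiroshi controls Basalt.
Hiroshi holds 35% of Arbor, so Hiroshi controls Arbor.
Basalt holds 100% of Corven, so Hiroshi controls Corven.
Basalt and Arbor together hold 29% + 15% = 44% of Rowan, so Hiroshi controls Rowan.
Hiroshi holds 75% of Caldera, so Hiroshi controls Caldera.
No other company's threshold is met.
Hiroshi controls 5 companies.

5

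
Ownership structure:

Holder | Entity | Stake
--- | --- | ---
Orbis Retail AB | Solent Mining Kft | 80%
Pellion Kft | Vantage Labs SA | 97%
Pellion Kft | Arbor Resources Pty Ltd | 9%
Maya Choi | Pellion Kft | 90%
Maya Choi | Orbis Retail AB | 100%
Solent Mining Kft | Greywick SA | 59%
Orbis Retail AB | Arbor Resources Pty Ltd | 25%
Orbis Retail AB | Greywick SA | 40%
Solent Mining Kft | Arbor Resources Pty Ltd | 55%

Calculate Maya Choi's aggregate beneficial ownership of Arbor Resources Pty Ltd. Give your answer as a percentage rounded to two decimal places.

77.10%

Maya reaches Arbor along 3 paths.
Via Orbis: 100% × 25% = 25%.
Via Orbis → Solent: 100% × 80% × 55% = 44%.
Via Pellion: 90% × 9% = 8.1%.
Total: 25% + 44% + 8.1% = 77.1%.
Rounded: 77.10%.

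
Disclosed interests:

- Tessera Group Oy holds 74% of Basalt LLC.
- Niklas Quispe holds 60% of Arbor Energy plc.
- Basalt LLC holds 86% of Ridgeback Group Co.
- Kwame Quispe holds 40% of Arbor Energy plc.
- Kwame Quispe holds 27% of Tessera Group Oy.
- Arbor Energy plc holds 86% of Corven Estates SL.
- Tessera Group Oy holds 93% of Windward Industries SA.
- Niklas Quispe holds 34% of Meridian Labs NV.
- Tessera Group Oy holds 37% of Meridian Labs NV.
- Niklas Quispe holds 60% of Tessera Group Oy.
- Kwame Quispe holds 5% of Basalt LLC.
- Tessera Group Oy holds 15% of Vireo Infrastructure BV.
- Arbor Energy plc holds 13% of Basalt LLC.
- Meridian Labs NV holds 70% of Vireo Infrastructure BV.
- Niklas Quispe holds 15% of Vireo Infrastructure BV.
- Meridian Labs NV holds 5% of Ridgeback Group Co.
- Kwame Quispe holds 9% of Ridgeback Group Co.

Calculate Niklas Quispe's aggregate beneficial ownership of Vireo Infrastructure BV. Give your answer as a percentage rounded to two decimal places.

Niklas reaches Vireo along 4 paths.
Via Meridian: 34% × 70% = 23.8%.
Via Tessera → Meridian: 60% × 37% × 70% = 15.54%.
Direct stake: 15% = 15%.
Via Tessera: 60% × 15% = 9%.
Total: 23.8% + 15.54% + 15% + 9% = 63.34%.

63.34%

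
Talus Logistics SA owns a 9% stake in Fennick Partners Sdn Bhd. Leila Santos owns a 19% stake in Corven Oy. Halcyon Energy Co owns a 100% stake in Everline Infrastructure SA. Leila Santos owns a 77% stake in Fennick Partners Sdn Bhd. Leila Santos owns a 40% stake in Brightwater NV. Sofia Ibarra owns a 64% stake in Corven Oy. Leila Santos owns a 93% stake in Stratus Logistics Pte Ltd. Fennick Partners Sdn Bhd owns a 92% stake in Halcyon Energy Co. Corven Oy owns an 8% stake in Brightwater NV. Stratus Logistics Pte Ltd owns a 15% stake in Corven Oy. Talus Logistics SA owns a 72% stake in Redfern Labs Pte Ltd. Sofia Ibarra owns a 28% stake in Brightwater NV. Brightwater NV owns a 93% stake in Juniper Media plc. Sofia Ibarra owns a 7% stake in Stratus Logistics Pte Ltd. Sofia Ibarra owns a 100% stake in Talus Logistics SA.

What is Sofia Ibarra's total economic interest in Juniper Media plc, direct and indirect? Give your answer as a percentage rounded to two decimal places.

Sofia reaches Juniper along 3 paths.
Via Corven → Brightwater: 64% × 8% × 93% = 4.7616%.
Via Stratus → Corven → Brightwater: 7% × 15% × 8% × 93% = 0.07812%.
Via Brightwater: 28% × 93% = 26.04%.
Total: 4.7616% + 0.07812% + 26.04% = 30.87972%.
Rounded: 30.88%.

30.88%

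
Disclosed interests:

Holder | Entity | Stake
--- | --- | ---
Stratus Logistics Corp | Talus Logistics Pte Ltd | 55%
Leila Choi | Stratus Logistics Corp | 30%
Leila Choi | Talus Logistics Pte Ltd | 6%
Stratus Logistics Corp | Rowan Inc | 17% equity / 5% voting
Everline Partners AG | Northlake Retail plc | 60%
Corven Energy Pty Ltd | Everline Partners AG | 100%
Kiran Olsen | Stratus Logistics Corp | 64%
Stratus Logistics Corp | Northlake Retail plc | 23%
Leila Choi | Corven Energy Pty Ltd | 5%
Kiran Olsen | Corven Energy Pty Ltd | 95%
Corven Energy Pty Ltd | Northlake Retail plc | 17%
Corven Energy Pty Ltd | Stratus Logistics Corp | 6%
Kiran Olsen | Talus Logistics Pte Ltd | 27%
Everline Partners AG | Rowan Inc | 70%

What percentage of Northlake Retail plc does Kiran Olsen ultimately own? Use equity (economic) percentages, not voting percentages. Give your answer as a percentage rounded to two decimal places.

Kiran reaches Northlake along 4 paths.
Via Corven → Stratus: 95% × 6% × 23% = 1.311%.
Via Stratus: 64% × 23% = 14.72%.
Via Corven: 95% × 17% = 16.15%.
Via Corven → Everline: 95% × 100% × 60% = 57%.
Total: 1.311% + 14.72% + 16.15% + 57% = 89.181%.
Rounded: 89.18%.

89.18%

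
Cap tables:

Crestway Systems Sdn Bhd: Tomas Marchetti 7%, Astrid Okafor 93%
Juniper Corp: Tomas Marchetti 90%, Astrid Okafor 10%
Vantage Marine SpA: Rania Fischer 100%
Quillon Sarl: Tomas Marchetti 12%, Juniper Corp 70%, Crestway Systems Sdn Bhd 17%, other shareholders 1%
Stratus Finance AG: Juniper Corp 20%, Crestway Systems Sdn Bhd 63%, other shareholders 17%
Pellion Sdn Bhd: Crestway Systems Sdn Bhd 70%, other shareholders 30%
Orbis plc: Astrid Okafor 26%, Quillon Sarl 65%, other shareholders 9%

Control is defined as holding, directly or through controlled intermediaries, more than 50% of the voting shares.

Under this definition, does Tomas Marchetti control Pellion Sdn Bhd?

No

Tomas holds 90% of Juniper, so Tomas controls Juniper.
Tomas and Juniper together hold 12% + 70% = 82% of Quillon, so Tomas controls Quillon.
Quillon holds 65% of Orbis, so Tomas controls Orbis.
Neither Tomas nor any entity Tomas controls holds any voting interest in Pellion.
So Tomas does not control Pellion.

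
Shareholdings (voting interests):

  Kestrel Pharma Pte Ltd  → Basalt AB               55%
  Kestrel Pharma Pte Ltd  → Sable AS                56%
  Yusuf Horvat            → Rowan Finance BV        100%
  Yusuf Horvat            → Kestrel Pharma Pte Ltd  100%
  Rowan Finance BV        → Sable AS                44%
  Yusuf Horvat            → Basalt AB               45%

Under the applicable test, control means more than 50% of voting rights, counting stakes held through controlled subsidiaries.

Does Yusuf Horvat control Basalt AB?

Yusuf holds 100% of Kestrel, so Yusuf controls Kestrel.
Yusuf and Kestrel together hold 45% + 55% = 100% of Basalt, so Yusuf controls Basalt.

Yes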